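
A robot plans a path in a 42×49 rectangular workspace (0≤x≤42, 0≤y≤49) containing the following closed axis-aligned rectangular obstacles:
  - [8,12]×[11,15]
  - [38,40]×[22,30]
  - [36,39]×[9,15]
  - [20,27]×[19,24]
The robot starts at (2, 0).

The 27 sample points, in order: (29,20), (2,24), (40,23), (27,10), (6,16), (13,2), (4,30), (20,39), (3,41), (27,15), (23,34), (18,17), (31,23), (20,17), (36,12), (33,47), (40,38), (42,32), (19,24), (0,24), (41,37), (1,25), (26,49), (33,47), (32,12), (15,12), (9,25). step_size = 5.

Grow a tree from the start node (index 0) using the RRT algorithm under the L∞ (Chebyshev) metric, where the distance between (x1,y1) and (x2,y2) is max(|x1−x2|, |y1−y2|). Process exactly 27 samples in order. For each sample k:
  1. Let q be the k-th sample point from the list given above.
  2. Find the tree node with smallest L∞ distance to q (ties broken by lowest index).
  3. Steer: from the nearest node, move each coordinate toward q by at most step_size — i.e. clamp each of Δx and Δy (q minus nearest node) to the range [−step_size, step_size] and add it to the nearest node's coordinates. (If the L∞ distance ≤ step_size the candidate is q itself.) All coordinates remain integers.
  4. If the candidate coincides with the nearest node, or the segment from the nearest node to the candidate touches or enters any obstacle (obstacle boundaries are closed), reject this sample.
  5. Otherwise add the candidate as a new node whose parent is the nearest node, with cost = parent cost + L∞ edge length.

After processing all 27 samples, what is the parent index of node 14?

Parent of node 14: 10

1. q=(29,20) nearest=0 d=27 new=(7,5) → add node 1 parent=0 cost=5
2. q=(2,24) nearest=1 d=19 new=(2,10) → add node 2 parent=1 cost=10
3. q=(40,23) nearest=1 d=33 new=(12,10) → add node 3 parent=1 cost=10
4. q=(27,10) nearest=3 d=15 new=(17,10) → add node 4 parent=3 cost=15
5. q=(6,16) nearest=2 d=6 new=(6,15) → add node 5 parent=2 cost=15
6. q=(13,2) nearest=1 d=6 new=(12,2) → add node 6 parent=1 cost=10
7. q=(4,30) nearest=5 d=15 new=(4,20) → add node 7 parent=5 cost=20
8. q=(20,39) nearest=7 d=19 new=(9,25) → add node 8 parent=7 cost=25
9. q=(3,41) nearest=8 d=16 new=(4,30) → add node 9 parent=8 cost=30
10. q=(27,15) nearest=4 d=10 new=(22,15) → add node 10 parent=4 cost=20
11. q=(23,34) nearest=8 d=14 new=(14,30) → add node 11 parent=8 cost=30
12. q=(18,17) nearest=10 d=4 new=(18,17) → add node 12 parent=10 cost=24
13. q=(31,23) nearest=10 d=9 new=(27,20) → blocked by [20,27]×[19,24], reject
14. q=(20,17) nearest=10 d=2 new=(20,17) → add node 13 parent=10 cost=22
15. q=(36,12) nearest=10 d=14 new=(27,12) → add node 14 parent=10 cost=25
16. q=(33,47) nearest=11 d=19 new=(19,35) → add node 15 parent=11 cost=35
17. q=(40,38) nearest=13 d=21 new=(25,22) → blocked by [20,27]×[19,24], reject
18. q=(42,32) nearest=10 d=20 new=(27,20) → blocked by [20,27]×[19,24], reject
19. q=(19,24) nearest=11 d=6 new=(19,25) → add node 16 parent=11 cost=35
20. q=(0,24) nearest=7 d=4 new=(0,24) → add node 17 parent=7 cost=24
21. q=(41,37) nearest=13 d=21 new=(25,22) → blocked by [20,27]×[19,24], reject
22. q=(1,25) nearest=17 d=1 new=(1,25) → add node 18 parent=17 cost=25
23. q=(26,49) nearest=15 d=14 new=(24,40) → add node 19 parent=15 cost=40
24. q=(33,47) nearest=19 d=9 new=(29,45) → add node 20 parent=19 cost=45
25. q=(32,12) nearest=14 d=5 new=(32,12) → add node 21 parent=14 cost=30
26. q=(15,12) nearest=4 d=2 new=(15,12) → add node 22 parent=4 cost=17
27. q=(9,25) nearest=8 d=0 → coincident, reject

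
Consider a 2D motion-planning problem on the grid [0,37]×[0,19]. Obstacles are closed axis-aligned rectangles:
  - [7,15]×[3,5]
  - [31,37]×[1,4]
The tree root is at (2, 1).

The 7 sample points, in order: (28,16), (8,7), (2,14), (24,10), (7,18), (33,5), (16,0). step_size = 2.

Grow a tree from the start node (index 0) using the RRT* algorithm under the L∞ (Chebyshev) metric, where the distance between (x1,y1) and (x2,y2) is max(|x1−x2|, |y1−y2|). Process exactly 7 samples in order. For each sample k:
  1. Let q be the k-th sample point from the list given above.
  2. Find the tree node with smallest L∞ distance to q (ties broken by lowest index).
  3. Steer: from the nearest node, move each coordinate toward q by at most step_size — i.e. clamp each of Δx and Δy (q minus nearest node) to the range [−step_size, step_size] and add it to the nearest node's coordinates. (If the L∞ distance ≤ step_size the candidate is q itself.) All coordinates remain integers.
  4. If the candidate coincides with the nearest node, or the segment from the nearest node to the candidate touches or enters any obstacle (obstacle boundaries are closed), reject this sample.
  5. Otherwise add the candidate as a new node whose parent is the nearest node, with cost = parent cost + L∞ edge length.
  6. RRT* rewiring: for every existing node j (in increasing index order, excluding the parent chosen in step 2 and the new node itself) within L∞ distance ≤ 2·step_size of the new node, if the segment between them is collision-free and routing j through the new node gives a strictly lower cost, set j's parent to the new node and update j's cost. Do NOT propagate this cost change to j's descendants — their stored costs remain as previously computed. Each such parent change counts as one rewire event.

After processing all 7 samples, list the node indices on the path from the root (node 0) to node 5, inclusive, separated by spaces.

Path: 0 1 2 3 5

1. q=(28,16) nearest=0 d=26 new=(4,3) → add node 1 parent=0 cost=2
2. q=(8,7) nearest=1 d=4 new=(6,5) → add node 2 parent=1 cost=4
3. q=(2,14) nearest=2 d=9 new=(4,7) → add node 3 parent=2 cost=6
4. q=(24,10) nearest=2 d=18 new=(8,7) → add node 4 parent=2 cost=6
5. q=(7,18) nearest=3 d=11 new=(6,9) → add node 5 parent=3 cost=8
6. q=(33,5) nearest=4 d=25 new=(10,5) → blocked by [7,15]×[3,5], reject
7. q=(16,0) nearest=4 d=8 new=(10,5) → blocked by [7,15]×[3,5], reject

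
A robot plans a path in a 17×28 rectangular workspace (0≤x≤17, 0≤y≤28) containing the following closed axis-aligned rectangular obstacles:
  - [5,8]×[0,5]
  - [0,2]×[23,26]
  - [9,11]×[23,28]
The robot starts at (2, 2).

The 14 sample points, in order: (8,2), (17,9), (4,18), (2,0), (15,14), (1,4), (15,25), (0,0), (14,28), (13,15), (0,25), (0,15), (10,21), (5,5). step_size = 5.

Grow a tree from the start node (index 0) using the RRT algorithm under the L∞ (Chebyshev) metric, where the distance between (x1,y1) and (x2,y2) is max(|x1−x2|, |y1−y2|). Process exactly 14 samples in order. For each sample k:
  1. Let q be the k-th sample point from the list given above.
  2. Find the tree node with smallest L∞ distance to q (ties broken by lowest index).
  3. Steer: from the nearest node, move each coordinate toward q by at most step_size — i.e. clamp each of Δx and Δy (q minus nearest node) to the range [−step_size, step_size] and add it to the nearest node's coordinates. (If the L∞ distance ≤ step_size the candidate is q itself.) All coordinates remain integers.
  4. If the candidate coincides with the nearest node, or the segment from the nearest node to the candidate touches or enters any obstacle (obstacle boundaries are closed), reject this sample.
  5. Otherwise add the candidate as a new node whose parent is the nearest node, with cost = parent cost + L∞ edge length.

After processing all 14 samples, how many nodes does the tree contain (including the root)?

1. q=(8,2) nearest=0 d=6 new=(7,2) → blocked by [5,8]×[0,5], reject
2. q=(17,9) nearest=0 d=15 new=(7,7) → blocked by [5,8]×[0,5], reject
3. q=(4,18) nearest=0 d=16 new=(4,7) → add node 1 parent=0 cost=5
4. q=(2,0) nearest=0 d=2 new=(2,0) → add node 2 parent=0 cost=2
5. q=(15,14) nearest=1 d=11 new=(9,12) → add node 3 parent=1 cost=10
6. q=(1,4) nearest=0 d=2 new=(1,4) → add node 4 parent=0 cost=2
7. q=(15,25) nearest=3 d=13 new=(14,17) → add node 5 parent=3 cost=15
8. q=(0,0) nearest=0 d=2 new=(0,0) → add node 6 parent=0 cost=2
9. q=(14,28) nearest=5 d=11 new=(14,22) → add node 7 parent=5 cost=20
10. q=(13,15) nearest=5 d=2 new=(13,15) → add node 8 parent=5 cost=17
11. q=(0,25) nearest=3 d=13 new=(4,17) → add node 9 parent=3 cost=15
12. q=(0,15) nearest=9 d=4 new=(0,15) → add node 10 parent=9 cost=19
13. q=(10,21) nearest=5 d=4 new=(10,21) → add node 11 parent=5 cost=19
14. q=(5,5) nearest=1 d=2 new=(5,5) → blocked by [5,8]×[0,5], reject

Node count: 12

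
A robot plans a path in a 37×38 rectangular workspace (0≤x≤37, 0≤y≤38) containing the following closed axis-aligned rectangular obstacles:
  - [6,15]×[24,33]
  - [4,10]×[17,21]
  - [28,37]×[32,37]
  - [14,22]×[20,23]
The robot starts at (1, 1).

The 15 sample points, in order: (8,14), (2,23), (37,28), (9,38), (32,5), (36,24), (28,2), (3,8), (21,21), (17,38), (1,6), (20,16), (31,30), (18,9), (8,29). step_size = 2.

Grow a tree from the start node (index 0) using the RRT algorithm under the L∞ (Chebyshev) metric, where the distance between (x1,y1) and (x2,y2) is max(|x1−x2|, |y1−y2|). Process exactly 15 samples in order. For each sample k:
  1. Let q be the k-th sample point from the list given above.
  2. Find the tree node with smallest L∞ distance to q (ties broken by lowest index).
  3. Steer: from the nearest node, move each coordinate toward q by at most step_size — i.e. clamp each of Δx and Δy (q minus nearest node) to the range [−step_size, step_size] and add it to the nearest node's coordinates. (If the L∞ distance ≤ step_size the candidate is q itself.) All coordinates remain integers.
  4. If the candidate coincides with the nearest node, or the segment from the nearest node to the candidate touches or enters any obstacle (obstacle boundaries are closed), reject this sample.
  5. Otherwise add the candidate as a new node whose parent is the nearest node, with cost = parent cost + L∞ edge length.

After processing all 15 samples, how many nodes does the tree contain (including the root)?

1. q=(8,14) nearest=0 d=13 new=(3,3) → add node 1 parent=0 cost=2
2. q=(2,23) nearest=1 d=20 new=(2,5) → add node 2 parent=1 cost=4
3. q=(37,28) nearest=1 d=34 new=(5,5) → add node 3 parent=1 cost=4
4. q=(9,38) nearest=2 d=33 new=(4,7) → add node 4 parent=2 cost=6
5. q=(32,5) nearest=3 d=27 new=(7,5) → add node 5 parent=3 cost=6
6. q=(36,24) nearest=5 d=29 new=(9,7) → add node 6 parent=5 cost=8
7. q=(28,2) nearest=6 d=19 new=(11,5) → add node 7 parent=6 cost=10
8. q=(3,8) nearest=4 d=1 new=(3,8) → add node 8 parent=4 cost=7
9. q=(21,21) nearest=6 d=14 new=(11,9) → add node 9 parent=6 cost=10
10. q=(17,38) nearest=9 d=29 new=(13,11) → add node 10 parent=9 cost=12
11. q=(1,6) nearest=2 d=1 new=(1,6) → add node 11 parent=2 cost=5
12. q=(20,16) nearest=10 d=7 new=(15,13) → add node 12 parent=10 cost=14
13. q=(31,30) nearest=12 d=17 new=(17,15) → add node 13 parent=12 cost=16
14. q=(18,9) nearest=12 d=4 new=(17,11) → add node 14 parent=12 cost=16
15. q=(8,29) nearest=13 d=14 new=(15,17) → add node 15 parent=13 cost=18

Node count: 16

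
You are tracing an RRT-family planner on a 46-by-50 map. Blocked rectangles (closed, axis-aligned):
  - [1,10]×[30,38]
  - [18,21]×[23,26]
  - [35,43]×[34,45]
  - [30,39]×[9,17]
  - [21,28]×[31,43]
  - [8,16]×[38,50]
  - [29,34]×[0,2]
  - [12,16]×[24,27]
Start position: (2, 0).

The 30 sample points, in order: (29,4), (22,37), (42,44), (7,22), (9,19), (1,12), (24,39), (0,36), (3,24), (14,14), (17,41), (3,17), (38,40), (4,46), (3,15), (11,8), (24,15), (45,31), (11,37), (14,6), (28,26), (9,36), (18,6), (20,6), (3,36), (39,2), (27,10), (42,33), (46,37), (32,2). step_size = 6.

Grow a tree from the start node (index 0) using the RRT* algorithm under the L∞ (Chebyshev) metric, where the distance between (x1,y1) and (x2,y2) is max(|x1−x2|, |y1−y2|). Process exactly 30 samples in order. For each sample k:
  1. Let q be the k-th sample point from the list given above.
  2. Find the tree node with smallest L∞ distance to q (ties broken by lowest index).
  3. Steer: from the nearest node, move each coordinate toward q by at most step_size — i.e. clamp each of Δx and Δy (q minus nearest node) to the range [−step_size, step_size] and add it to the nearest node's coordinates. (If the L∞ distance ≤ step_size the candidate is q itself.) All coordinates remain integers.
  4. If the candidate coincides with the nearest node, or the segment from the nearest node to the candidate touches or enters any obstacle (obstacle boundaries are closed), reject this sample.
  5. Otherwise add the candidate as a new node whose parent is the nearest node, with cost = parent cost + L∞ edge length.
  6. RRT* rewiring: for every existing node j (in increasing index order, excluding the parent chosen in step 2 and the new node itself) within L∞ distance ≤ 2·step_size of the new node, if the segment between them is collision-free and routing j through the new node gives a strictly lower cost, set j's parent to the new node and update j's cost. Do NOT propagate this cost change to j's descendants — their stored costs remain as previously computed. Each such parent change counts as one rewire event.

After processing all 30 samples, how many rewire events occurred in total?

Rewire events: 2

1. q=(29,4) nearest=0 d=27 new=(8,4) → add node 1 parent=0 cost=6
2. q=(22,37) nearest=1 d=33 new=(14,10) → add node 2 parent=1 cost=12
3. q=(42,44) nearest=2 d=34 new=(20,16) → add node 3 parent=2 cost=18
4. q=(7,22) nearest=2 d=12 new=(8,16) → add node 4 parent=2 cost=18
5. q=(9,19) nearest=4 d=3 new=(9,19) → add node 5 parent=4 cost=21
6. q=(1,12) nearest=4 d=7 new=(2,12) → add node 6 parent=4 cost=24
7. q=(24,39) nearest=5 d=20 new=(15,25) → blocked by [12,16]×[24,27], reject
8. q=(0,36) nearest=5 d=17 new=(3,25) → add node 7 parent=5 cost=27
9. q=(3,24) nearest=7 d=1 new=(3,24) → add node 8 parent=7 cost=28
10. q=(14,14) nearest=2 d=4 new=(14,14) → add node 9 parent=2 cost=16; rewire 8→9 (27<28)
11. q=(17,41) nearest=7 d=16 new=(9,31) → blocked by [1,10]×[30,38], reject
12. q=(3,17) nearest=4 d=5 new=(3,17) → add node 10 parent=4 cost=23
13. q=(38,40) nearest=3 d=24 new=(26,22) → add node 11 parent=3 cost=24
14. q=(4,46) nearest=7 d=21 new=(4,31) → blocked by [1,10]×[30,38], reject
15. q=(3,15) nearest=10 d=2 new=(3,15) → add node 12 parent=10 cost=25
16. q=(11,8) nearest=2 d=3 new=(11,8) → add node 13 parent=2 cost=15; rewire 12→13 (23<25)
17. q=(24,15) nearest=3 d=4 new=(24,15) → add node 14 parent=3 cost=22
18. q=(45,31) nearest=11 d=19 new=(32,28) → add node 15 parent=11 cost=30
19. q=(11,37) nearest=7 d=12 new=(9,31) → blocked by [1,10]×[30,38], reject
20. q=(14,6) nearest=13 d=3 new=(14,6) → add node 16 parent=13 cost=18
21. q=(28,26) nearest=11 d=4 new=(28,26) → add node 17 parent=11 cost=28
22. q=(9,36) nearest=7 d=11 new=(9,31) → blocked by [1,10]×[30,38], reject
23. q=(18,6) nearest=2 d=4 new=(18,6) → add node 18 parent=2 cost=16
24. q=(20,6) nearest=18 d=2 new=(20,6) → add node 19 parent=18 cost=18
25. q=(3,36) nearest=7 d=11 new=(3,31) → blocked by [1,10]×[30,38], reject
26. q=(39,2) nearest=14 d=15 new=(30,9) → blocked by [30,39]×[9,17], reject
27. q=(27,10) nearest=14 d=5 new=(27,10) → add node 20 parent=14 cost=27
28. q=(42,33) nearest=15 d=10 new=(38,33) → add node 21 parent=15 cost=36
29. q=(46,37) nearest=21 d=8 new=(44,37) → blocked by [35,43]×[34,45], reject
30. q=(32,2) nearest=20 d=8 new=(32,4) → add node 22 parent=20 cost=33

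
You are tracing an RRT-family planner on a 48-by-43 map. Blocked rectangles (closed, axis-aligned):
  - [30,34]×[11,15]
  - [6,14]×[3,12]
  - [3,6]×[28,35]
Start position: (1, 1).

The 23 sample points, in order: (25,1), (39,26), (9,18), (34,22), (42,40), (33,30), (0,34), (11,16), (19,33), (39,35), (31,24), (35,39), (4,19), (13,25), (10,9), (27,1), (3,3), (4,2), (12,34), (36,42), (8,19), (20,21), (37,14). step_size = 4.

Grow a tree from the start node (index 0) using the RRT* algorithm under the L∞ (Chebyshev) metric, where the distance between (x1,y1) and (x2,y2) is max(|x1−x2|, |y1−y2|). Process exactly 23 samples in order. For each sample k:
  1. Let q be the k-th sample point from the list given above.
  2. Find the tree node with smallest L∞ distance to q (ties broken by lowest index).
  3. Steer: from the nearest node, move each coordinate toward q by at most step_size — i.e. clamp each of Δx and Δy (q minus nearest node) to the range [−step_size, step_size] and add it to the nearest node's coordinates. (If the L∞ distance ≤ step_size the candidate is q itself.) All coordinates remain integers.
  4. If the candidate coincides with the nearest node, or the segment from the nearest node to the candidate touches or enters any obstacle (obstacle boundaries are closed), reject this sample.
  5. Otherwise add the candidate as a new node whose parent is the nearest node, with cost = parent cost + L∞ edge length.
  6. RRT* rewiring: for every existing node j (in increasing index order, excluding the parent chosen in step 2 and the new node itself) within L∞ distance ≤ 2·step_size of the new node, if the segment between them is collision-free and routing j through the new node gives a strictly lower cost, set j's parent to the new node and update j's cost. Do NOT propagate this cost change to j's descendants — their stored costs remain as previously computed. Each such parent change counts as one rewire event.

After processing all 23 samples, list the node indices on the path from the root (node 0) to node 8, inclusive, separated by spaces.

1. q=(25,1) nearest=0 d=24 new=(5,1) → add node 1 parent=0 cost=4
2. q=(39,26) nearest=1 d=34 new=(9,5) → blocked by [6,14]×[3,12], reject
3. q=(9,18) nearest=0 d=17 new=(5,5) → add node 2 parent=0 cost=4
4. q=(34,22) nearest=1 d=29 new=(9,5) → blocked by [6,14]×[3,12], reject
5. q=(42,40) nearest=2 d=37 new=(9,9) → blocked by [6,14]×[3,12], reject
6. q=(33,30) nearest=2 d=28 new=(9,9) → blocked by [6,14]×[3,12], reject
7. q=(0,34) nearest=2 d=29 new=(1,9) → add node 3 parent=2 cost=8
8. q=(11,16) nearest=3 d=10 new=(5,13) → add node 4 parent=3 cost=12
9. q=(19,33) nearest=4 d=20 new=(9,17) → add node 5 parent=4 cost=16
10. q=(39,35) nearest=5 d=30 new=(13,21) → add node 6 parent=5 cost=20
11. q=(31,24) nearest=6 d=18 new=(17,24) → add node 7 parent=6 cost=24
12. q=(35,39) nearest=7 d=18 new=(21,28) → add node 8 parent=7 cost=28
13. q=(4,19) nearest=5 d=5 new=(5,19) → add node 9 parent=5 cost=20
14. q=(13,25) nearest=6 d=4 new=(13,25) → add node 10 parent=6 cost=24
15. q=(10,9) nearest=2 d=5 new=(9,9) → blocked by [6,14]×[3,12], reject
16. q=(27,1) nearest=5 d=18 new=(13,13) → add node 11 parent=5 cost=20
17. q=(3,3) nearest=0 d=2 new=(3,3) → add node 12 parent=0 cost=2
18. q=(4,2) nearest=1 d=1 new=(4,2) → add node 13 parent=1 cost=5
19. q=(12,34) nearest=8 d=9 new=(17,32) → add node 14 parent=8 cost=32
20. q=(36,42) nearest=8 d=15 new=(25,32) → add node 15 parent=8 cost=32
21. q=(8,19) nearest=5 d=2 new=(8,19) → add node 16 parent=5 cost=18
22. q=(20,21) nearest=7 d=3 new=(20,21) → add node 17 parent=7 cost=27
23. q=(37,14) nearest=8 d=16 new=(25,24) → add node 18 parent=8 cost=32

Path: 0 2 3 4 5 6 7 8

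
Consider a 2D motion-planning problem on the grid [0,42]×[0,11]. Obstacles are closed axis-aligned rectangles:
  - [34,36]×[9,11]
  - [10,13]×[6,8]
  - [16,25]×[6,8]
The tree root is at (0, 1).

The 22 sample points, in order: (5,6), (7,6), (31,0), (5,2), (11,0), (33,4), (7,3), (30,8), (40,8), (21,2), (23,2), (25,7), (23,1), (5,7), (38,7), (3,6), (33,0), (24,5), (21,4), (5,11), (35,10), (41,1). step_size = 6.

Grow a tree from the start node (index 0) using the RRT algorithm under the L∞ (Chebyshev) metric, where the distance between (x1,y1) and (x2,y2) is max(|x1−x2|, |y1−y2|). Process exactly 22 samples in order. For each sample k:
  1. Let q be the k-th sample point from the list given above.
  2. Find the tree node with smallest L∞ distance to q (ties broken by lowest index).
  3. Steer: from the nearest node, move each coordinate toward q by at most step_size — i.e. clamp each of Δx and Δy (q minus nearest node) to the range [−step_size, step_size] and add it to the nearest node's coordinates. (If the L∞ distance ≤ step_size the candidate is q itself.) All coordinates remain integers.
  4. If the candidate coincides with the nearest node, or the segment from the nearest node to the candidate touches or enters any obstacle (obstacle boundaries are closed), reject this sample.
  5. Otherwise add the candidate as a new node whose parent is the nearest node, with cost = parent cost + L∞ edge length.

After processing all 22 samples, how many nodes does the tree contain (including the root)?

1. q=(5,6) nearest=0 d=5 new=(5,6) → add node 1 parent=0 cost=5
2. q=(7,6) nearest=1 d=2 new=(7,6) → add node 2 parent=1 cost=7
3. q=(31,0) nearest=2 d=24 new=(13,0) → add node 3 parent=2 cost=13
4. q=(5,2) nearest=1 d=4 new=(5,2) → add node 4 parent=1 cost=9
5. q=(11,0) nearest=3 d=2 new=(11,0) → add node 5 parent=3 cost=15
6. q=(33,4) nearest=3 d=20 new=(19,4) → add node 6 parent=3 cost=19
7. q=(7,3) nearest=4 d=2 new=(7,3) → add node 7 parent=4 cost=11
8. q=(30,8) nearest=6 d=11 new=(25,8) → blocked by [16,25]×[6,8], reject
9. q=(40,8) nearest=6 d=21 new=(25,8) → blocked by [16,25]×[6,8], reject
10. q=(21,2) nearest=6 d=2 new=(21,2) → add node 8 parent=6 cost=21
11. q=(23,2) nearest=8 d=2 new=(23,2) → add node 9 parent=8 cost=23
12. q=(25,7) nearest=8 d=5 new=(25,7) → blocked by [16,25]×[6,8], reject
13. q=(23,1) nearest=9 d=1 new=(23,1) → add node 10 parent=9 cost=24
14. q=(5,7) nearest=1 d=1 new=(5,7) → add node 11 parent=1 cost=6
15. q=(38,7) nearest=9 d=15 new=(29,7) → add node 12 parent=9 cost=29
16. q=(3,6) nearest=1 d=2 new=(3,6) → add node 13 parent=1 cost=7
17. q=(33,0) nearest=12 d=7 new=(33,1) → add node 14 parent=12 cost=35
18. q=(24,5) nearest=8 d=3 new=(24,5) → add node 15 parent=8 cost=24
19. q=(21,4) nearest=6 d=2 new=(21,4) → add node 16 parent=6 cost=21
20. q=(5,11) nearest=11 d=4 new=(5,11) → add node 17 parent=11 cost=10
21. q=(35,10) nearest=12 d=6 new=(35,10) → blocked by [34,36]×[9,11], reject
22. q=(41,1) nearest=14 d=8 new=(39,1) → add node 18 parent=14 cost=41

Node count: 19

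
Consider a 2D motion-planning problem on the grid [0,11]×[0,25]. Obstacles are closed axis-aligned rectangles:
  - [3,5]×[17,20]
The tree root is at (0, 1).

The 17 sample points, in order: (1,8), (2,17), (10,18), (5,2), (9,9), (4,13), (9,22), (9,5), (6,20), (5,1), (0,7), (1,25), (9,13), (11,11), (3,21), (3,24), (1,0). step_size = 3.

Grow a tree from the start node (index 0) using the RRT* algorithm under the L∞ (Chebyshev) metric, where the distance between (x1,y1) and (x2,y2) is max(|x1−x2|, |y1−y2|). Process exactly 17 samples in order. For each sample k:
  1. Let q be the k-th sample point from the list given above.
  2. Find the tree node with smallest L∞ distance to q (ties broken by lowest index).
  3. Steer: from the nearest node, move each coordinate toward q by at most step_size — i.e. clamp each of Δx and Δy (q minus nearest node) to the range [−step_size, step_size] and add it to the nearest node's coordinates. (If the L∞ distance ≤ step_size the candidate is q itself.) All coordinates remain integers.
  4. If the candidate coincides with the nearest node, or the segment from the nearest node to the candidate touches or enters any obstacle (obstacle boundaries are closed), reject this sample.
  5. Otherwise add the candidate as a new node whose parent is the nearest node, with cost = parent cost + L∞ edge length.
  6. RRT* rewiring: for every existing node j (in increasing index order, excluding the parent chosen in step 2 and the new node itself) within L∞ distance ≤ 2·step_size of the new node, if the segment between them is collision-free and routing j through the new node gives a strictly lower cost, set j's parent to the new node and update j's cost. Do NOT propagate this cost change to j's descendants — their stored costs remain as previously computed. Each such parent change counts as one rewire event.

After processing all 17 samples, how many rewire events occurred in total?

1. q=(1,8) nearest=0 d=7 new=(1,4) → add node 1 parent=0 cost=3
2. q=(2,17) nearest=1 d=13 new=(2,7) → add node 2 parent=1 cost=6
3. q=(10,18) nearest=2 d=11 new=(5,10) → add node 3 parent=2 cost=9
4. q=(5,2) nearest=1 d=4 new=(4,2) → add node 4 parent=1 cost=6
5. q=(9,9) nearest=3 d=4 new=(8,9) → add node 5 parent=3 cost=12
6. q=(4,13) nearest=3 d=3 new=(4,13) → add node 6 parent=3 cost=12
7. q=(9,22) nearest=6 d=9 new=(7,16) → add node 7 parent=6 cost=15
8. q=(9,5) nearest=5 d=4 new=(9,6) → add node 8 parent=5 cost=15
9. q=(6,20) nearest=7 d=4 new=(6,19) → add node 9 parent=7 cost=18
10. q=(5,1) nearest=4 d=1 new=(5,1) → add node 10 parent=4 cost=7; rewire 8→10 (12<15)
11. q=(0,7) nearest=2 d=2 new=(0,7) → add node 11 parent=2 cost=8
12. q=(1,25) nearest=9 d=6 new=(3,22) → blocked by [3,5]×[17,20], reject
13. q=(9,13) nearest=7 d=3 new=(9,13) → add node 12 parent=7 cost=18
14. q=(11,11) nearest=12 d=2 new=(11,11) → add node 13 parent=12 cost=20
15. q=(3,21) nearest=9 d=3 new=(3,21) → blocked by [3,5]×[17,20], reject
16. q=(3,24) nearest=9 d=5 new=(3,22) → blocked by [3,5]×[17,20], reject
17. q=(1,0) nearest=0 d=1 new=(1,0) → add node 14 parent=0 cost=1; rewire 4→14 (4<6); rewire 10→14 (5<7)

Rewire events: 3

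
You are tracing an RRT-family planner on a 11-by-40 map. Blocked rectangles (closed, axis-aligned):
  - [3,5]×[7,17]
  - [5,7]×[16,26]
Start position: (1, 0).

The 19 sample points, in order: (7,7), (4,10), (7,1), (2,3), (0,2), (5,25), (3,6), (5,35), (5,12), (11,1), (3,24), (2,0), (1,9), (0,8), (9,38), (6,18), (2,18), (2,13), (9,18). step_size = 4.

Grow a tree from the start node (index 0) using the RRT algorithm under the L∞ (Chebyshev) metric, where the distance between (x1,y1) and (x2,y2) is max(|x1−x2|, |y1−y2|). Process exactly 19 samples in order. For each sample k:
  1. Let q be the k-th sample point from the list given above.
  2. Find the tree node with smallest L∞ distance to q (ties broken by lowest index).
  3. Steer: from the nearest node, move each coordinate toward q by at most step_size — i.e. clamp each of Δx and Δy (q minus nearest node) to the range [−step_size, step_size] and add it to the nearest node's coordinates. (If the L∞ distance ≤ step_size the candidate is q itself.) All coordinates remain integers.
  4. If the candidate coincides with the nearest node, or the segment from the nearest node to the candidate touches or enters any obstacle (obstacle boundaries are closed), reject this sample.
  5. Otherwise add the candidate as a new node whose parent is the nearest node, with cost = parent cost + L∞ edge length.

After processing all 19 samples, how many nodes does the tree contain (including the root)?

Node count: 11

1. q=(7,7) nearest=0 d=7 new=(5,4) → add node 1 parent=0 cost=4
2. q=(4,10) nearest=1 d=6 new=(4,8) → blocked by [3,5]×[7,17], reject
3. q=(7,1) nearest=1 d=3 new=(7,1) → add node 2 parent=1 cost=7
4. q=(2,3) nearest=0 d=3 new=(2,3) → add node 3 parent=0 cost=3
5. q=(0,2) nearest=0 d=2 new=(0,2) → add node 4 parent=0 cost=2
6. q=(5,25) nearest=1 d=21 new=(5,8) → blocked by [3,5]×[7,17], reject
7. q=(3,6) nearest=1 d=2 new=(3,6) → add node 5 parent=1 cost=6
8. q=(5,35) nearest=5 d=29 new=(5,10) → blocked by [3,5]×[7,17], reject
9. q=(5,12) nearest=5 d=6 new=(5,10) → blocked by [3,5]×[7,17], reject
10. q=(11,1) nearest=2 d=4 new=(11,1) → add node 6 parent=2 cost=11
11. q=(3,24) nearest=5 d=18 new=(3,10) → blocked by [3,5]×[7,17], reject
12. q=(2,0) nearest=0 d=1 new=(2,0) → add node 7 parent=0 cost=1
13. q=(1,9) nearest=5 d=3 new=(1,9) → add node 8 parent=5 cost=9
14. q=(0,8) nearest=8 d=1 new=(0,8) → add node 9 parent=8 cost=10
15. q=(9,38) nearest=8 d=29 new=(5,13) → blocked by [3,5]×[7,17], reject
16. q=(6,18) nearest=8 d=9 new=(5,13) → blocked by [3,5]×[7,17], reject
17. q=(2,18) nearest=8 d=9 new=(2,13) → add node 10 parent=8 cost=13
18. q=(2,13) nearest=10 d=0 → coincident, reject
19. q=(9,18) nearest=10 d=7 new=(6,17) → blocked by [3,5]×[7,17], reject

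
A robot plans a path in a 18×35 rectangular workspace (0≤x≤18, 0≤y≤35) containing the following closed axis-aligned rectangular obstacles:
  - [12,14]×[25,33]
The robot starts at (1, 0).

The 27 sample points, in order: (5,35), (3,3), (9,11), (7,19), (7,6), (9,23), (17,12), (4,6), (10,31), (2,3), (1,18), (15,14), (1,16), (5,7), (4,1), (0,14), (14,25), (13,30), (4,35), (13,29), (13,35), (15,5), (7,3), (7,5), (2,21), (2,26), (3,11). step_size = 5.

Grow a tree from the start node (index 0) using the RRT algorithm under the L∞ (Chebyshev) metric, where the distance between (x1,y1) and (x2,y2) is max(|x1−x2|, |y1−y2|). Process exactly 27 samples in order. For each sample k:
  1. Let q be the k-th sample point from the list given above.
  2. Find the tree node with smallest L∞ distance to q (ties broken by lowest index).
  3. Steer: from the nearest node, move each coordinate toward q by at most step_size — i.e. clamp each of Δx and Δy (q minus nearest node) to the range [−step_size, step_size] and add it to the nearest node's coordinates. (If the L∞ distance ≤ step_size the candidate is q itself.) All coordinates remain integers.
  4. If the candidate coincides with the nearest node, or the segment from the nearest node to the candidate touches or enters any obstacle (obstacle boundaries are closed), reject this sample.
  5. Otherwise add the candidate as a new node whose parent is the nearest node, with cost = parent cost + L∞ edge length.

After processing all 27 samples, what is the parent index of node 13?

1. q=(5,35) nearest=0 d=35 new=(5,5) → add node 1 parent=0 cost=5
2. q=(3,3) nearest=1 d=2 new=(3,3) → add node 2 parent=1 cost=7
3. q=(9,11) nearest=1 d=6 new=(9,10) → add node 3 parent=1 cost=10
4. q=(7,19) nearest=3 d=9 new=(7,15) → add node 4 parent=3 cost=15
5. q=(7,6) nearest=1 d=2 new=(7,6) → add node 5 parent=1 cost=7
6. q=(9,23) nearest=4 d=8 new=(9,20) → add node 6 parent=4 cost=20
7. q=(17,12) nearest=3 d=8 new=(14,12) → add node 7 parent=3 cost=15
8. q=(4,6) nearest=1 d=1 new=(4,6) → add node 8 parent=1 cost=6
9. q=(10,31) nearest=6 d=11 new=(10,25) → add node 9 parent=6 cost=25
10. q=(2,3) nearest=2 d=1 new=(2,3) → add node 10 parent=2 cost=8
11. q=(1,18) nearest=4 d=6 new=(2,18) → add node 11 parent=4 cost=20
12. q=(15,14) nearest=7 d=2 new=(15,14) → add node 12 parent=7 cost=17
13. q=(1,16) nearest=11 d=2 new=(1,16) → add node 13 parent=11 cost=22
14. q=(5,7) nearest=8 d=1 new=(5,7) → add node 14 parent=8 cost=7
15. q=(4,1) nearest=2 d=2 new=(4,1) → add node 15 parent=2 cost=9
16. q=(0,14) nearest=13 d=2 new=(0,14) → add node 16 parent=13 cost=24
17. q=(14,25) nearest=9 d=4 new=(14,25) → blocked by [12,14]×[25,33], reject
18. q=(13,30) nearest=9 d=5 new=(13,30) → blocked by [12,14]×[25,33], reject
19. q=(4,35) nearest=9 d=10 new=(5,30) → add node 17 parent=9 cost=30
20. q=(13,29) nearest=9 d=4 new=(13,29) → blocked by [12,14]×[25,33], reject
21. q=(13,35) nearest=17 d=8 new=(10,35) → add node 18 parent=17 cost=35
22. q=(15,5) nearest=3 d=6 new=(14,5) → add node 19 parent=3 cost=15
23. q=(7,3) nearest=1 d=2 new=(7,3) → add node 20 parent=1 cost=7
24. q=(7,5) nearest=5 d=1 new=(7,5) → add node 21 parent=5 cost=8
25. q=(2,21) nearest=11 d=3 new=(2,21) → add node 22 parent=11 cost=23
26. q=(2,26) nearest=17 d=4 new=(2,26) → add node 23 parent=17 cost=34
27. q=(3,11) nearest=16 d=3 new=(3,11) → add node 24 parent=16 cost=27

Parent of node 13: 11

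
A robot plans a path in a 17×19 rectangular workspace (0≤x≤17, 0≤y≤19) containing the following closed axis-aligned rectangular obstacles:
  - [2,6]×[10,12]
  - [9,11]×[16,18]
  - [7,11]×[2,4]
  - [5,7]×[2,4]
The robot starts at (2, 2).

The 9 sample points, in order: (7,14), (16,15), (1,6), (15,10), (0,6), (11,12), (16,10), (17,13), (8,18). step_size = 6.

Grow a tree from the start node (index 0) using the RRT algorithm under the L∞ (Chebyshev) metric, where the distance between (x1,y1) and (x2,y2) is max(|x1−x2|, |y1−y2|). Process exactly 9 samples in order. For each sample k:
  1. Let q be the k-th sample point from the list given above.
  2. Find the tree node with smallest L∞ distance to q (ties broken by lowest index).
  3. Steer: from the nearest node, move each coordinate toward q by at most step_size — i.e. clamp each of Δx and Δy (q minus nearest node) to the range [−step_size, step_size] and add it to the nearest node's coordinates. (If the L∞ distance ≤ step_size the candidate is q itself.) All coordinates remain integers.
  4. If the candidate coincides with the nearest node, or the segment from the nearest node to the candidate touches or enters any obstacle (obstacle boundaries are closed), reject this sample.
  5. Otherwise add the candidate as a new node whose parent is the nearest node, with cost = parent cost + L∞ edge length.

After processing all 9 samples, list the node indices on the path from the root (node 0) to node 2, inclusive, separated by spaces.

1. q=(7,14) nearest=0 d=12 new=(7,8) → add node 1 parent=0 cost=6
2. q=(16,15) nearest=1 d=9 new=(13,14) → add node 2 parent=1 cost=12
3. q=(1,6) nearest=0 d=4 new=(1,6) → add node 3 parent=0 cost=4
4. q=(15,10) nearest=2 d=4 new=(15,10) → add node 4 parent=2 cost=16
5. q=(0,6) nearest=3 d=1 new=(0,6) → add node 5 parent=3 cost=5
6. q=(11,12) nearest=2 d=2 new=(11,12) → add node 6 parent=2 cost=14
7. q=(16,10) nearest=4 d=1 new=(16,10) → add node 7 parent=4 cost=17
8. q=(17,13) nearest=4 d=3 new=(17,13) → add node 8 parent=4 cost=19
9. q=(8,18) nearest=2 d=5 new=(8,18) → blocked by [9,11]×[16,18], reject

Path: 0 1 2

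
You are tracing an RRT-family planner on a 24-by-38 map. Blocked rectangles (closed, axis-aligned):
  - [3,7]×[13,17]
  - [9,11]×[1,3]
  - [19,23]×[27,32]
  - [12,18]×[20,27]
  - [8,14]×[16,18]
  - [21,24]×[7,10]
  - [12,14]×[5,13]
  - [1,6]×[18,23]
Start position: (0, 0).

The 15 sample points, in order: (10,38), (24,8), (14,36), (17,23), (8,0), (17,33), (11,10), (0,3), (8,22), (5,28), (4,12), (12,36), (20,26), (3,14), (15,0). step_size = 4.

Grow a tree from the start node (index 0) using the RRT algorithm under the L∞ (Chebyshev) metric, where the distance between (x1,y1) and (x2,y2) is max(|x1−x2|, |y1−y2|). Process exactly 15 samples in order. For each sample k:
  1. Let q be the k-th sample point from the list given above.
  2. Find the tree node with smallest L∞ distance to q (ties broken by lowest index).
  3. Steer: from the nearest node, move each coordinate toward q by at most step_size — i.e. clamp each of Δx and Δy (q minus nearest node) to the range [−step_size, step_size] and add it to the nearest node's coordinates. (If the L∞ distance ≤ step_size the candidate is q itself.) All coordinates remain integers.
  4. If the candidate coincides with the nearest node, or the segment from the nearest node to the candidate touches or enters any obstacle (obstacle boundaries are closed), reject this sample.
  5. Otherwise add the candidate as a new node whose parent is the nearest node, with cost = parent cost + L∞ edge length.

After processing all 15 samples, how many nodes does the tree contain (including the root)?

1. q=(10,38) nearest=0 d=38 new=(4,4) → add node 1 parent=0 cost=4
2. q=(24,8) nearest=1 d=20 new=(8,8) → add node 2 parent=1 cost=8
3. q=(14,36) nearest=2 d=28 new=(12,12) → blocked by [12,14]×[5,13], reject
4. q=(17,23) nearest=2 d=15 new=(12,12) → blocked by [12,14]×[5,13], reject
5. q=(8,0) nearest=1 d=4 new=(8,0) → add node 3 parent=1 cost=8
6. q=(17,33) nearest=2 d=25 new=(12,12) → blocked by [12,14]×[5,13], reject
7. q=(11,10) nearest=2 d=3 new=(11,10) → add node 4 parent=2 cost=11
8. q=(0,3) nearest=0 d=3 new=(0,3) → add node 5 parent=0 cost=3
9. q=(8,22) nearest=4 d=12 new=(8,14) → add node 6 parent=4 cost=15
10. q=(5,28) nearest=6 d=14 new=(5,18) → blocked by [3,7]×[13,17], reject
11. q=(4,12) nearest=2 d=4 new=(4,12) → add node 7 parent=2 cost=12
12. q=(12,36) nearest=6 d=22 new=(12,18) → blocked by [8,14]×[16,18], reject
13. q=(20,26) nearest=6 d=12 new=(12,18) → blocked by [8,14]×[16,18], reject
14. q=(3,14) nearest=7 d=2 new=(3,14) → blocked by [3,7]×[13,17], reject
15. q=(15,0) nearest=3 d=7 new=(12,0) → add node 8 parent=3 cost=12

Node count: 9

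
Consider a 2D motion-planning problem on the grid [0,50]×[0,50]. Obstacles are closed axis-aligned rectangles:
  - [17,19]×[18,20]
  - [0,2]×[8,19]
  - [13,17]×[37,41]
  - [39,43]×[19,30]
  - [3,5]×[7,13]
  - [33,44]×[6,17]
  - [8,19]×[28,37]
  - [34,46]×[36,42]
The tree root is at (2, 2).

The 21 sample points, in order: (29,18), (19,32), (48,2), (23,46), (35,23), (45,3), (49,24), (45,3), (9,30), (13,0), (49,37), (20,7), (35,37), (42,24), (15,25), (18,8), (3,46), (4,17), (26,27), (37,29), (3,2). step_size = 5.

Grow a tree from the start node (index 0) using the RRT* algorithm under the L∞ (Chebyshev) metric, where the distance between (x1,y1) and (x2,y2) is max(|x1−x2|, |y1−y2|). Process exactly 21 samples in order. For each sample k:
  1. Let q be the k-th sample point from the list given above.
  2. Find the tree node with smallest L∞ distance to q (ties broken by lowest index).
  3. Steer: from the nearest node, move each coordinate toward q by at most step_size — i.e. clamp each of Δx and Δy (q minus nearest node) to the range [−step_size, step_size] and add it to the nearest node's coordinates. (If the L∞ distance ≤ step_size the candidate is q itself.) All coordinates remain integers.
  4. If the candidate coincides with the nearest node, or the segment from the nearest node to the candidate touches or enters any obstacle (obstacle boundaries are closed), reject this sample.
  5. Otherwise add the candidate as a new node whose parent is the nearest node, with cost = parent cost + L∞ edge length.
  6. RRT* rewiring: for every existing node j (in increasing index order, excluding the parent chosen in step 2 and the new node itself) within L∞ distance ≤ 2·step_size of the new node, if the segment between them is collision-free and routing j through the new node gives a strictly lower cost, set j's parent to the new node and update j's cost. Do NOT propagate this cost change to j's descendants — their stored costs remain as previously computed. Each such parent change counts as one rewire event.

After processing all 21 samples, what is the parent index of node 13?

Parent of node 13: 2

1. q=(29,18) nearest=0 d=27 new=(7,7) → add node 1 parent=0 cost=5
2. q=(19,32) nearest=1 d=25 new=(12,12) → add node 2 parent=1 cost=10
3. q=(48,2) nearest=2 d=36 new=(17,7) → add node 3 parent=2 cost=15
4. q=(23,46) nearest=2 d=34 new=(17,17) → add node 4 parent=2 cost=15
5. q=(35,23) nearest=3 d=18 new=(22,12) → add node 5 parent=3 cost=20
6. q=(45,3) nearest=5 d=23 new=(27,7) → add node 6 parent=5 cost=25
7. q=(49,24) nearest=6 d=22 new=(32,12) → add node 7 parent=6 cost=30
8. q=(45,3) nearest=7 d=13 new=(37,7) → blocked by [33,44]×[6,17], reject
9. q=(9,30) nearest=4 d=13 new=(12,22) → add node 8 parent=4 cost=20
10. q=(13,0) nearest=1 d=7 new=(12,2) → add node 9 parent=1 cost=10
11. q=(49,37) nearest=7 d=25 new=(37,17) → blocked by [33,44]×[6,17], reject
12. q=(20,7) nearest=3 d=3 new=(20,7) → add node 10 parent=3 cost=18
13. q=(35,37) nearest=4 d=20 new=(22,22) → blocked by [17,19]×[18,20], reject
14. q=(42,24) nearest=7 d=12 new=(37,17) → blocked by [33,44]×[6,17], reject
15. q=(15,25) nearest=8 d=3 new=(15,25) → add node 11 parent=8 cost=23
16. q=(18,8) nearest=3 d=1 new=(18,8) → add node 12 parent=3 cost=16
17. q=(3,46) nearest=11 d=21 new=(10,30) → blocked by [8,19]×[28,37], reject
18. q=(4,17) nearest=2 d=8 new=(7,17) → add node 13 parent=2 cost=15
19. q=(26,27) nearest=4 d=10 new=(22,22) → blocked by [17,19]×[18,20], reject
20. q=(37,29) nearest=5 d=17 new=(27,17) → add node 14 parent=5 cost=25
21. q=(3,2) nearest=0 d=1 new=(3,2) → add node 15 parent=0 cost=1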